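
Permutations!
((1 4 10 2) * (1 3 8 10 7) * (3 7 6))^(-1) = ((1 4 6 3 8 10 2 7))^(-1) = (1 7 2 10 8 3 6 4)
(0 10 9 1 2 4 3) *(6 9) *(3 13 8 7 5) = [10, 2, 4, 0, 13, 3, 9, 5, 7, 1, 6, 11, 12, 8] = (0 10 6 9 1 2 4 13 8 7 5 3)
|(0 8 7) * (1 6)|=|(0 8 7)(1 6)|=6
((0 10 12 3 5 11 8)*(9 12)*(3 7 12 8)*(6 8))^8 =(12)(0 6 10 8 9)(3 11 5)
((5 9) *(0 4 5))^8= ((0 4 5 9))^8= (9)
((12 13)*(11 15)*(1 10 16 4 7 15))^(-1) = (1 11 15 7 4 16 10)(12 13)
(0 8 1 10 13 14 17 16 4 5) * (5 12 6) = (0 8 1 10 13 14 17 16 4 12 6 5) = [8, 10, 2, 3, 12, 0, 5, 7, 1, 9, 13, 11, 6, 14, 17, 15, 4, 16]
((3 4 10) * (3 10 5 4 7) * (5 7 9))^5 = ((10)(3 9 5 4 7))^5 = (10)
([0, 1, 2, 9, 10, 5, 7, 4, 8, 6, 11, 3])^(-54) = [0, 1, 2, 6, 11, 5, 4, 10, 8, 7, 3, 9]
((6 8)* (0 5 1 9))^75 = (0 9 1 5)(6 8)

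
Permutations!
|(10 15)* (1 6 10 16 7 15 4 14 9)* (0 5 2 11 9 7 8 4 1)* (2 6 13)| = |(0 5 6 10 1 13 2 11 9)(4 14 7 15 16 8)| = 18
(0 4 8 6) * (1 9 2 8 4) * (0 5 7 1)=(1 9 2 8 6 5 7)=[0, 9, 8, 3, 4, 7, 5, 1, 6, 2]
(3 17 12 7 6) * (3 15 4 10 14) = (3 17 12 7 6 15 4 10 14) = [0, 1, 2, 17, 10, 5, 15, 6, 8, 9, 14, 11, 7, 13, 3, 4, 16, 12]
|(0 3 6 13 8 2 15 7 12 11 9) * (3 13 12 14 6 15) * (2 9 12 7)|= |(0 13 8 9)(2 3 15)(6 7 14)(11 12)|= 12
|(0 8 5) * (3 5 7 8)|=6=|(0 3 5)(7 8)|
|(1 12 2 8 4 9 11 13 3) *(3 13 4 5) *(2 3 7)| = |(13)(1 12 3)(2 8 5 7)(4 9 11)| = 12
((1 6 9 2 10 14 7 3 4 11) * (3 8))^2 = ((1 6 9 2 10 14 7 8 3 4 11))^2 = (1 9 10 7 3 11 6 2 14 8 4)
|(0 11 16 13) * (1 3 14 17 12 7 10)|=|(0 11 16 13)(1 3 14 17 12 7 10)|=28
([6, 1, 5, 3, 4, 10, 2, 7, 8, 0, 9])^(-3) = [5, 1, 9, 3, 4, 0, 10, 7, 8, 2, 6]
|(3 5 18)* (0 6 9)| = 3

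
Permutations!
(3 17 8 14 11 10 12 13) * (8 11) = (3 17 11 10 12 13)(8 14) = [0, 1, 2, 17, 4, 5, 6, 7, 14, 9, 12, 10, 13, 3, 8, 15, 16, 11]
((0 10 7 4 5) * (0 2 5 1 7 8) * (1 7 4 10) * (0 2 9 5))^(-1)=((0 1 4 7 10 8 2)(5 9))^(-1)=(0 2 8 10 7 4 1)(5 9)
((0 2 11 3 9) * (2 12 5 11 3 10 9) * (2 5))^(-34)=((0 12 2 3 5 11 10 9))^(-34)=(0 10 5 2)(3 12 9 11)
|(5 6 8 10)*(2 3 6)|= 6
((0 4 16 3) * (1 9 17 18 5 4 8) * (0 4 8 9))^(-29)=(0 1 8 5 18 17 9)(3 4 16)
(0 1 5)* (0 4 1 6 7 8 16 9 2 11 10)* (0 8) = (0 6 7)(1 5 4)(2 11 10 8 16 9) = [6, 5, 11, 3, 1, 4, 7, 0, 16, 2, 8, 10, 12, 13, 14, 15, 9]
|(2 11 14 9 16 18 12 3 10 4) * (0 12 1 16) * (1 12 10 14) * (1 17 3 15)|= |(0 10 4 2 11 17 3 14 9)(1 16 18 12 15)|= 45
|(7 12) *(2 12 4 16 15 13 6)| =8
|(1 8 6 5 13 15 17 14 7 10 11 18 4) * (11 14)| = |(1 8 6 5 13 15 17 11 18 4)(7 10 14)| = 30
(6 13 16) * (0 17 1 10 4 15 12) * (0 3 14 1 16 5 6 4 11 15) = (0 17 16 4)(1 10 11 15 12 3 14)(5 6 13) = [17, 10, 2, 14, 0, 6, 13, 7, 8, 9, 11, 15, 3, 5, 1, 12, 4, 16]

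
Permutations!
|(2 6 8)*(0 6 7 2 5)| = |(0 6 8 5)(2 7)| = 4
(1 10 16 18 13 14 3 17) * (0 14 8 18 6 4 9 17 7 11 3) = (0 14)(1 10 16 6 4 9 17)(3 7 11)(8 18 13) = [14, 10, 2, 7, 9, 5, 4, 11, 18, 17, 16, 3, 12, 8, 0, 15, 6, 1, 13]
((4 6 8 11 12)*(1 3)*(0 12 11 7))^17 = (0 7 8 6 4 12)(1 3)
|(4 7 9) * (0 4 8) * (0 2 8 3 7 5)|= 6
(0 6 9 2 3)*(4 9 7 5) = [6, 1, 3, 0, 9, 4, 7, 5, 8, 2] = (0 6 7 5 4 9 2 3)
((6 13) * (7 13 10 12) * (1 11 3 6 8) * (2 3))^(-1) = ((1 11 2 3 6 10 12 7 13 8))^(-1) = (1 8 13 7 12 10 6 3 2 11)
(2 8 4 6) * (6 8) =(2 6)(4 8) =[0, 1, 6, 3, 8, 5, 2, 7, 4]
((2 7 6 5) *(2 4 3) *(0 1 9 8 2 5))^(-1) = ((0 1 9 8 2 7 6)(3 5 4))^(-1) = (0 6 7 2 8 9 1)(3 4 5)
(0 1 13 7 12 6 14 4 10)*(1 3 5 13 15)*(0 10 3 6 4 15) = [6, 0, 2, 5, 3, 13, 14, 12, 8, 9, 10, 11, 4, 7, 15, 1] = (0 6 14 15 1)(3 5 13 7 12 4)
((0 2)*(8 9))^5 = (0 2)(8 9)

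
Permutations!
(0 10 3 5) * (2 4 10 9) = (0 9 2 4 10 3 5) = [9, 1, 4, 5, 10, 0, 6, 7, 8, 2, 3]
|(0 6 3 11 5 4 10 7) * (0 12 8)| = 10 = |(0 6 3 11 5 4 10 7 12 8)|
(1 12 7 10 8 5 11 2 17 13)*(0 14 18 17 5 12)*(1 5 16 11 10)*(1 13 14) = [1, 0, 16, 3, 4, 10, 6, 13, 12, 9, 8, 2, 7, 5, 18, 15, 11, 14, 17] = (0 1)(2 16 11)(5 10 8 12 7 13)(14 18 17)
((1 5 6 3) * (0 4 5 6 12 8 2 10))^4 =(0 8 4 2 5 10 12)(1 6 3)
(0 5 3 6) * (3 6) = [5, 1, 2, 3, 4, 6, 0] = (0 5 6)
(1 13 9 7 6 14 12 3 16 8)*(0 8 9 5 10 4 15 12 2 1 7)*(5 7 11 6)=(0 8 11 6 14 2 1 13 7 5 10 4 15 12 3 16 9)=[8, 13, 1, 16, 15, 10, 14, 5, 11, 0, 4, 6, 3, 7, 2, 12, 9]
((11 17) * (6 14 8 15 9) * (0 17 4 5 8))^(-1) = (0 14 6 9 15 8 5 4 11 17)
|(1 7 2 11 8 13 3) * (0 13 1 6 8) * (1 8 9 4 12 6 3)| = |(0 13 1 7 2 11)(4 12 6 9)| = 12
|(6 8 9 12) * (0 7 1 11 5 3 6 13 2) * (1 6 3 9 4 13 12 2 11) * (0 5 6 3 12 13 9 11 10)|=42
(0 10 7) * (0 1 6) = (0 10 7 1 6) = [10, 6, 2, 3, 4, 5, 0, 1, 8, 9, 7]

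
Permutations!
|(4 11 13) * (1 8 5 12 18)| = |(1 8 5 12 18)(4 11 13)| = 15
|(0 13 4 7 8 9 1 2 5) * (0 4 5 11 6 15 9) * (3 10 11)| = 24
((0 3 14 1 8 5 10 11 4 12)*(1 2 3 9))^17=(0 12 4 11 10 5 8 1 9)(2 14 3)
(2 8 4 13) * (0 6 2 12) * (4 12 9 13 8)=(0 6 2 4 8 12)(9 13)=[6, 1, 4, 3, 8, 5, 2, 7, 12, 13, 10, 11, 0, 9]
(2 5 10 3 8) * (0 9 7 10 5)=(0 9 7 10 3 8 2)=[9, 1, 0, 8, 4, 5, 6, 10, 2, 7, 3]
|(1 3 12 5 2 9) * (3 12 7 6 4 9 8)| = |(1 12 5 2 8 3 7 6 4 9)| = 10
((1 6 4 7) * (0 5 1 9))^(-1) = ((0 5 1 6 4 7 9))^(-1) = (0 9 7 4 6 1 5)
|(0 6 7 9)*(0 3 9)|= |(0 6 7)(3 9)|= 6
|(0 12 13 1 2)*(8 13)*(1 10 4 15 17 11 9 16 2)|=|(0 12 8 13 10 4 15 17 11 9 16 2)|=12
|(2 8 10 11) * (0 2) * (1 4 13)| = 15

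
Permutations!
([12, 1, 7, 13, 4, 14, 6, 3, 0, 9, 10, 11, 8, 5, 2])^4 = (0 12 8)(2 5 3)(7 14 13)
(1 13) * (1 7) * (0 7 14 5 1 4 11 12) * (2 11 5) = (0 7 4 5 1 13 14 2 11 12) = [7, 13, 11, 3, 5, 1, 6, 4, 8, 9, 10, 12, 0, 14, 2]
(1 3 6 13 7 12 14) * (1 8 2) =(1 3 6 13 7 12 14 8 2) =[0, 3, 1, 6, 4, 5, 13, 12, 2, 9, 10, 11, 14, 7, 8]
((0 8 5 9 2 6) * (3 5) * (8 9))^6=(0 2)(6 9)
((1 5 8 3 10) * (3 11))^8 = ((1 5 8 11 3 10))^8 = (1 8 3)(5 11 10)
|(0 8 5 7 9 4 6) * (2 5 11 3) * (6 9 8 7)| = |(0 7 8 11 3 2 5 6)(4 9)| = 8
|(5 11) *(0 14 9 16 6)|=10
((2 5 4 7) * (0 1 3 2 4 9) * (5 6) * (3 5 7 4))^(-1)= (0 9 5 1)(2 3 7 6)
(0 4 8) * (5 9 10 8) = (0 4 5 9 10 8) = [4, 1, 2, 3, 5, 9, 6, 7, 0, 10, 8]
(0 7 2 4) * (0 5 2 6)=(0 7 6)(2 4 5)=[7, 1, 4, 3, 5, 2, 0, 6]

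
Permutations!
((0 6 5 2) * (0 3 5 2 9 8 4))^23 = ((0 6 2 3 5 9 8 4))^23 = (0 4 8 9 5 3 2 6)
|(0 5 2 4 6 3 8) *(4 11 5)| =|(0 4 6 3 8)(2 11 5)| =15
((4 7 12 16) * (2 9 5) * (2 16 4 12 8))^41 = ((2 9 5 16 12 4 7 8))^41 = (2 9 5 16 12 4 7 8)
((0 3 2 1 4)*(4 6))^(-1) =(0 4 6 1 2 3)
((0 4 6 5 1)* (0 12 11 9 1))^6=((0 4 6 5)(1 12 11 9))^6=(0 6)(1 11)(4 5)(9 12)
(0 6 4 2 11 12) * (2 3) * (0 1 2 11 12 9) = (0 6 4 3 11 9)(1 2 12) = [6, 2, 12, 11, 3, 5, 4, 7, 8, 0, 10, 9, 1]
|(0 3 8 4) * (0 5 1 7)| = 7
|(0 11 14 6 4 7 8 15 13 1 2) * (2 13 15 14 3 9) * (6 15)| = |(0 11 3 9 2)(1 13)(4 7 8 14 15 6)| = 30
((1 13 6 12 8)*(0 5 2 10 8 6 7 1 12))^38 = (0 10 6 2 12 5 8)(1 7 13)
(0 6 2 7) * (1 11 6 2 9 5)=(0 2 7)(1 11 6 9 5)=[2, 11, 7, 3, 4, 1, 9, 0, 8, 5, 10, 6]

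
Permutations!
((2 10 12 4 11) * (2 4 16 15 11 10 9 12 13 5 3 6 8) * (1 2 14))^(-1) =((1 2 9 12 16 15 11 4 10 13 5 3 6 8 14))^(-1) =(1 14 8 6 3 5 13 10 4 11 15 16 12 9 2)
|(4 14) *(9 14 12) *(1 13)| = |(1 13)(4 12 9 14)| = 4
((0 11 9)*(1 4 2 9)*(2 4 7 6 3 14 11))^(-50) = ((0 2 9)(1 7 6 3 14 11))^(-50) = (0 2 9)(1 14 6)(3 7 11)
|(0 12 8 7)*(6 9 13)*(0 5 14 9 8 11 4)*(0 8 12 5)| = 11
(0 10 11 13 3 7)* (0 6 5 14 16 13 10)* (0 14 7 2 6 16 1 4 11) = [14, 4, 6, 2, 11, 7, 5, 16, 8, 9, 0, 10, 12, 3, 1, 15, 13] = (0 14 1 4 11 10)(2 6 5 7 16 13 3)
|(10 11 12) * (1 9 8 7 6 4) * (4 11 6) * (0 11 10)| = 30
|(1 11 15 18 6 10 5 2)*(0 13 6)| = 10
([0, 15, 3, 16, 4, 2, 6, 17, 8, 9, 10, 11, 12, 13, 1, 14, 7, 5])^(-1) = [0, 14, 5, 2, 4, 17, 6, 16, 8, 9, 10, 11, 12, 13, 15, 1, 3, 7]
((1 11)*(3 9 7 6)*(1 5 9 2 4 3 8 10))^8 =(11)(2 3 4)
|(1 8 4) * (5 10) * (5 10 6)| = |(10)(1 8 4)(5 6)| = 6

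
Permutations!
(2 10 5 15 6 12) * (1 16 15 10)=(1 16 15 6 12 2)(5 10)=[0, 16, 1, 3, 4, 10, 12, 7, 8, 9, 5, 11, 2, 13, 14, 6, 15]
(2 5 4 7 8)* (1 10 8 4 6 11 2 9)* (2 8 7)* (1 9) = (1 10 7 4 2 5 6 11 8) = [0, 10, 5, 3, 2, 6, 11, 4, 1, 9, 7, 8]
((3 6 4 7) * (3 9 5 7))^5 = (3 4 6)(5 9 7)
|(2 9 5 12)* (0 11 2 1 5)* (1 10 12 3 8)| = 4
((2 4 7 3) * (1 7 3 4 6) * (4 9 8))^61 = (1 3 9 6 4 7 2 8)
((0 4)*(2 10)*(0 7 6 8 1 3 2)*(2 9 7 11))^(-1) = (0 10 2 11 4)(1 8 6 7 9 3)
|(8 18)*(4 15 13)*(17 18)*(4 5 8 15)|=6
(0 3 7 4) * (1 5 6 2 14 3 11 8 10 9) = (0 11 8 10 9 1 5 6 2 14 3 7 4) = [11, 5, 14, 7, 0, 6, 2, 4, 10, 1, 9, 8, 12, 13, 3]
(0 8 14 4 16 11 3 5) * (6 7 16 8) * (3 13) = (0 6 7 16 11 13 3 5)(4 8 14) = [6, 1, 2, 5, 8, 0, 7, 16, 14, 9, 10, 13, 12, 3, 4, 15, 11]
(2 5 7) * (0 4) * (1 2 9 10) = (0 4)(1 2 5 7 9 10) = [4, 2, 5, 3, 0, 7, 6, 9, 8, 10, 1]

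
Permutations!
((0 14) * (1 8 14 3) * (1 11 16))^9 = (0 11 1 14 3 16 8) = ((0 3 11 16 1 8 14))^9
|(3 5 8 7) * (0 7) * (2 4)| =10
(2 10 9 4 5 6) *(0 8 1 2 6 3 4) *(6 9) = (0 8 1 2 10 6 9)(3 4 5) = [8, 2, 10, 4, 5, 3, 9, 7, 1, 0, 6]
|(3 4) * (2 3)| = |(2 3 4)| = 3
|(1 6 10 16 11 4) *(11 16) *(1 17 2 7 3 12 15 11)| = 24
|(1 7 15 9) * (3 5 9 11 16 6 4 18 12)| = |(1 7 15 11 16 6 4 18 12 3 5 9)| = 12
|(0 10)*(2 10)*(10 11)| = |(0 2 11 10)| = 4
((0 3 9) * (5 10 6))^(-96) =((0 3 9)(5 10 6))^(-96) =(10)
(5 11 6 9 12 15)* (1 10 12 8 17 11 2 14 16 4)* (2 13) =(1 10 12 15 5 13 2 14 16 4)(6 9 8 17 11) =[0, 10, 14, 3, 1, 13, 9, 7, 17, 8, 12, 6, 15, 2, 16, 5, 4, 11]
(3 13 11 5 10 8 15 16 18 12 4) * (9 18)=(3 13 11 5 10 8 15 16 9 18 12 4)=[0, 1, 2, 13, 3, 10, 6, 7, 15, 18, 8, 5, 4, 11, 14, 16, 9, 17, 12]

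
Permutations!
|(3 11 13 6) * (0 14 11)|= |(0 14 11 13 6 3)|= 6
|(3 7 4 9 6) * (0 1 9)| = 7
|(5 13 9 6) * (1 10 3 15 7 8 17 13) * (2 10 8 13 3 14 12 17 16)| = |(1 8 16 2 10 14 12 17 3 15 7 13 9 6 5)| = 15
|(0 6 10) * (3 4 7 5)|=|(0 6 10)(3 4 7 5)|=12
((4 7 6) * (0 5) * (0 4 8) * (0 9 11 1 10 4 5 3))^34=(1 4 6 9)(7 8 11 10)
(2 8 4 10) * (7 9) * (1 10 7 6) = (1 10 2 8 4 7 9 6) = [0, 10, 8, 3, 7, 5, 1, 9, 4, 6, 2]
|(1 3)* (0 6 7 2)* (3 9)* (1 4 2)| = |(0 6 7 1 9 3 4 2)| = 8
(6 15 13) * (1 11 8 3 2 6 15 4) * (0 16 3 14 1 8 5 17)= [16, 11, 6, 2, 8, 17, 4, 7, 14, 9, 10, 5, 12, 15, 1, 13, 3, 0]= (0 16 3 2 6 4 8 14 1 11 5 17)(13 15)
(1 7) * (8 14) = (1 7)(8 14) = [0, 7, 2, 3, 4, 5, 6, 1, 14, 9, 10, 11, 12, 13, 8]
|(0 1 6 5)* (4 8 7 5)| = |(0 1 6 4 8 7 5)| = 7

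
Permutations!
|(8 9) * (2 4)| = 2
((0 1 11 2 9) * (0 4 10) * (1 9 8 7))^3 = (0 10 4 9)(1 8 11 7 2)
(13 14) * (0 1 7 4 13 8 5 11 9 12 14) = (0 1 7 4 13)(5 11 9 12 14 8) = [1, 7, 2, 3, 13, 11, 6, 4, 5, 12, 10, 9, 14, 0, 8]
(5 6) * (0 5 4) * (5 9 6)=[9, 1, 2, 3, 0, 5, 4, 7, 8, 6]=(0 9 6 4)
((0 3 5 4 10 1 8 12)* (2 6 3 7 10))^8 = (0 10 8)(1 12 7)(2 5 6 4 3)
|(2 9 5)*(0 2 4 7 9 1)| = 12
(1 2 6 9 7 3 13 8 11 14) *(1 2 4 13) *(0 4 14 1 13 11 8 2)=(0 4 11 1 14)(2 6 9 7 3 13)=[4, 14, 6, 13, 11, 5, 9, 3, 8, 7, 10, 1, 12, 2, 0]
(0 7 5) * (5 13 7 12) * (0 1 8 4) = (0 12 5 1 8 4)(7 13) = [12, 8, 2, 3, 0, 1, 6, 13, 4, 9, 10, 11, 5, 7]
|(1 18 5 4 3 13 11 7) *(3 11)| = 6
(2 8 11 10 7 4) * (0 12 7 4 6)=(0 12 7 6)(2 8 11 10 4)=[12, 1, 8, 3, 2, 5, 0, 6, 11, 9, 4, 10, 7]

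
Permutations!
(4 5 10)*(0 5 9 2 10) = (0 5)(2 10 4 9) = [5, 1, 10, 3, 9, 0, 6, 7, 8, 2, 4]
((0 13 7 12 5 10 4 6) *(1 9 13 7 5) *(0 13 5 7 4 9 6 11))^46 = ((0 4 11)(1 6 13 7 12)(5 10 9))^46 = (0 4 11)(1 6 13 7 12)(5 10 9)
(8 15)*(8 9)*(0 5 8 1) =(0 5 8 15 9 1) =[5, 0, 2, 3, 4, 8, 6, 7, 15, 1, 10, 11, 12, 13, 14, 9]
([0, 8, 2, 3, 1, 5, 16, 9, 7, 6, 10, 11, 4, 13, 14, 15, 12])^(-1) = (1 4 12 16 6 9 7 8)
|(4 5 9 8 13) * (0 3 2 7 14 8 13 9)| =|(0 3 2 7 14 8 9 13 4 5)| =10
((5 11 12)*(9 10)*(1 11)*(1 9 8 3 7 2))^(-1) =(1 2 7 3 8 10 9 5 12 11) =((1 11 12 5 9 10 8 3 7 2))^(-1)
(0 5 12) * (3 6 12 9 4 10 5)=(0 3 6 12)(4 10 5 9)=[3, 1, 2, 6, 10, 9, 12, 7, 8, 4, 5, 11, 0]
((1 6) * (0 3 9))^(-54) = (9)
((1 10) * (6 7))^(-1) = (1 10)(6 7)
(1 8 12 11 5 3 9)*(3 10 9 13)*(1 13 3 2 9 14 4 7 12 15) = (1 8 15)(2 9 13)(4 7 12 11 5 10 14) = [0, 8, 9, 3, 7, 10, 6, 12, 15, 13, 14, 5, 11, 2, 4, 1]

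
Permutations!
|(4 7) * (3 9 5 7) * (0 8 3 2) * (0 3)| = |(0 8)(2 3 9 5 7 4)| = 6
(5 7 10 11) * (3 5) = [0, 1, 2, 5, 4, 7, 6, 10, 8, 9, 11, 3] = (3 5 7 10 11)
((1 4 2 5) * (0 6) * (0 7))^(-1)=((0 6 7)(1 4 2 5))^(-1)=(0 7 6)(1 5 2 4)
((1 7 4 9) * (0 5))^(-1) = ((0 5)(1 7 4 9))^(-1) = (0 5)(1 9 4 7)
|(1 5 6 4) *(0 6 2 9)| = |(0 6 4 1 5 2 9)| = 7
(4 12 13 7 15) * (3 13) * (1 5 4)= [0, 5, 2, 13, 12, 4, 6, 15, 8, 9, 10, 11, 3, 7, 14, 1]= (1 5 4 12 3 13 7 15)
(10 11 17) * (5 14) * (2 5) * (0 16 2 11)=[16, 1, 5, 3, 4, 14, 6, 7, 8, 9, 0, 17, 12, 13, 11, 15, 2, 10]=(0 16 2 5 14 11 17 10)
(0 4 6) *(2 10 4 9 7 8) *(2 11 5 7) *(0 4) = [9, 1, 10, 3, 6, 7, 4, 8, 11, 2, 0, 5] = (0 9 2 10)(4 6)(5 7 8 11)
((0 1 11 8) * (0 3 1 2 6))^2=(0 6 2)(1 8)(3 11)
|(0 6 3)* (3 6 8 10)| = |(0 8 10 3)| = 4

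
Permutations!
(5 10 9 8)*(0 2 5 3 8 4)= (0 2 5 10 9 4)(3 8)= [2, 1, 5, 8, 0, 10, 6, 7, 3, 4, 9]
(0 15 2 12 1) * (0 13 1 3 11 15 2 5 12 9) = (0 2 9)(1 13)(3 11 15 5 12) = [2, 13, 9, 11, 4, 12, 6, 7, 8, 0, 10, 15, 3, 1, 14, 5]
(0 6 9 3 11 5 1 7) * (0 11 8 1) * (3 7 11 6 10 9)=(0 10 9 7 6 3 8 1 11 5)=[10, 11, 2, 8, 4, 0, 3, 6, 1, 7, 9, 5]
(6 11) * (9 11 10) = [0, 1, 2, 3, 4, 5, 10, 7, 8, 11, 9, 6] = (6 10 9 11)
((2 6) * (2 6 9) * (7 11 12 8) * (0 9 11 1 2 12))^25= (0 9 12 8 7 1 2 11)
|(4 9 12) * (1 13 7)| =3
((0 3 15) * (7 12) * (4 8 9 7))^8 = (0 15 3)(4 7 8 12 9) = ((0 3 15)(4 8 9 7 12))^8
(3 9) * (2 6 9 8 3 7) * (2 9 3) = (2 6 3 8)(7 9) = [0, 1, 6, 8, 4, 5, 3, 9, 2, 7]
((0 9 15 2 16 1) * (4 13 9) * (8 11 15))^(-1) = ((0 4 13 9 8 11 15 2 16 1))^(-1) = (0 1 16 2 15 11 8 9 13 4)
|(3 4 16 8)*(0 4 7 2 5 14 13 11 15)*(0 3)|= 8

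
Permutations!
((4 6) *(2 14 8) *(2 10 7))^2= ((2 14 8 10 7)(4 6))^2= (2 8 7 14 10)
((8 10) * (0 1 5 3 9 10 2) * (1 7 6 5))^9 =((0 7 6 5 3 9 10 8 2))^9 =(10)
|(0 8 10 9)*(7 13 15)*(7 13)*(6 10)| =|(0 8 6 10 9)(13 15)| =10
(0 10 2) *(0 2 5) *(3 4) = (0 10 5)(3 4) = [10, 1, 2, 4, 3, 0, 6, 7, 8, 9, 5]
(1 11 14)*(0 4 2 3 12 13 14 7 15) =[4, 11, 3, 12, 2, 5, 6, 15, 8, 9, 10, 7, 13, 14, 1, 0] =(0 4 2 3 12 13 14 1 11 7 15)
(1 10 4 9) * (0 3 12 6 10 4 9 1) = (0 3 12 6 10 9)(1 4) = [3, 4, 2, 12, 1, 5, 10, 7, 8, 0, 9, 11, 6]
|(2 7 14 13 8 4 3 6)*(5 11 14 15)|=11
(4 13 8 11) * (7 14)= [0, 1, 2, 3, 13, 5, 6, 14, 11, 9, 10, 4, 12, 8, 7]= (4 13 8 11)(7 14)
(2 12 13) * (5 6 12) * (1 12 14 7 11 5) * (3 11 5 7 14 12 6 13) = [0, 6, 1, 11, 4, 13, 12, 5, 8, 9, 10, 7, 3, 2, 14] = (14)(1 6 12 3 11 7 5 13 2)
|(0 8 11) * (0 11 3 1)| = |(11)(0 8 3 1)| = 4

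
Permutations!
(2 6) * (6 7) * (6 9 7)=(2 6)(7 9)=[0, 1, 6, 3, 4, 5, 2, 9, 8, 7]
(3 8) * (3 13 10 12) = (3 8 13 10 12) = [0, 1, 2, 8, 4, 5, 6, 7, 13, 9, 12, 11, 3, 10]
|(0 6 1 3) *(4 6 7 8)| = |(0 7 8 4 6 1 3)| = 7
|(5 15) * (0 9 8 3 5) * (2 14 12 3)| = 9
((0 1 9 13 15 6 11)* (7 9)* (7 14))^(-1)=((0 1 14 7 9 13 15 6 11))^(-1)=(0 11 6 15 13 9 7 14 1)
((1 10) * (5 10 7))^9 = (1 7 5 10)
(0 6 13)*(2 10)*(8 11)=(0 6 13)(2 10)(8 11)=[6, 1, 10, 3, 4, 5, 13, 7, 11, 9, 2, 8, 12, 0]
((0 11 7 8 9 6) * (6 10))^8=((0 11 7 8 9 10 6))^8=(0 11 7 8 9 10 6)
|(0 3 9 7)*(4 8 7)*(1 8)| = 7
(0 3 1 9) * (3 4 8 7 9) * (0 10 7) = (0 4 8)(1 3)(7 9 10) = [4, 3, 2, 1, 8, 5, 6, 9, 0, 10, 7]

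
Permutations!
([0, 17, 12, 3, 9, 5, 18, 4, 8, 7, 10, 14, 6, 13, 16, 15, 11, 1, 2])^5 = [0, 17, 12, 3, 7, 5, 18, 9, 8, 4, 10, 16, 6, 13, 11, 15, 14, 1, 2]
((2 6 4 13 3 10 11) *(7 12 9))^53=((2 6 4 13 3 10 11)(7 12 9))^53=(2 3 6 10 4 11 13)(7 9 12)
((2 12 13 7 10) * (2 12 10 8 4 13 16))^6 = (2 12)(4 7)(8 13)(10 16)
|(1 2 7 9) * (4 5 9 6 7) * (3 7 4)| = |(1 2 3 7 6 4 5 9)| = 8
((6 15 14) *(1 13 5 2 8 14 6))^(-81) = (1 2)(5 14)(6 15)(8 13)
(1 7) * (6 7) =(1 6 7) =[0, 6, 2, 3, 4, 5, 7, 1]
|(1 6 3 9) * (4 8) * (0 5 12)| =12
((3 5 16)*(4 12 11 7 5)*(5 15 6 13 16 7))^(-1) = ((3 4 12 11 5 7 15 6 13 16))^(-1) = (3 16 13 6 15 7 5 11 12 4)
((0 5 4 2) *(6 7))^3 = (0 2 4 5)(6 7)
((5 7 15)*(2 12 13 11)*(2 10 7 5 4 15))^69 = (2 11)(4 15)(7 13)(10 12)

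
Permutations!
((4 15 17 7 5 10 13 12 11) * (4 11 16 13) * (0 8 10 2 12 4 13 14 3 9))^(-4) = (0 16 7 13 9 12 17 10 3 2 15 8 14 5 4)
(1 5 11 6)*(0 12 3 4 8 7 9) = (0 12 3 4 8 7 9)(1 5 11 6) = [12, 5, 2, 4, 8, 11, 1, 9, 7, 0, 10, 6, 3]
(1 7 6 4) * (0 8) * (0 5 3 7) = (0 8 5 3 7 6 4 1) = [8, 0, 2, 7, 1, 3, 4, 6, 5]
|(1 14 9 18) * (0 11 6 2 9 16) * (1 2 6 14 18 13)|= |(0 11 14 16)(1 18 2 9 13)|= 20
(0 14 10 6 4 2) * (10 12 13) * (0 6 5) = (0 14 12 13 10 5)(2 6 4) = [14, 1, 6, 3, 2, 0, 4, 7, 8, 9, 5, 11, 13, 10, 12]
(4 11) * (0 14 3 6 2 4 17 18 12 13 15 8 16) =(0 14 3 6 2 4 11 17 18 12 13 15 8 16) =[14, 1, 4, 6, 11, 5, 2, 7, 16, 9, 10, 17, 13, 15, 3, 8, 0, 18, 12]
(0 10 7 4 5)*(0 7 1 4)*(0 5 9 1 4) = [10, 0, 2, 3, 9, 7, 6, 5, 8, 1, 4] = (0 10 4 9 1)(5 7)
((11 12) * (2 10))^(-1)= (2 10)(11 12)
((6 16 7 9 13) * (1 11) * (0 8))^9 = ((0 8)(1 11)(6 16 7 9 13))^9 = (0 8)(1 11)(6 13 9 7 16)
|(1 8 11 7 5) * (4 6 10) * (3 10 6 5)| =|(1 8 11 7 3 10 4 5)| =8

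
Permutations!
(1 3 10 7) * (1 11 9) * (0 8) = (0 8)(1 3 10 7 11 9) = [8, 3, 2, 10, 4, 5, 6, 11, 0, 1, 7, 9]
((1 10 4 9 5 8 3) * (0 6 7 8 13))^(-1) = ((0 6 7 8 3 1 10 4 9 5 13))^(-1) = (0 13 5 9 4 10 1 3 8 7 6)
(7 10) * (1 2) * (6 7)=(1 2)(6 7 10)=[0, 2, 1, 3, 4, 5, 7, 10, 8, 9, 6]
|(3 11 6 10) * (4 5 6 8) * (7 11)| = |(3 7 11 8 4 5 6 10)| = 8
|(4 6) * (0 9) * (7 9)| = |(0 7 9)(4 6)| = 6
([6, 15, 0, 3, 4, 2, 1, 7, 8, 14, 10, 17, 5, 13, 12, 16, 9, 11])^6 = [14, 5, 9, 3, 4, 16, 12, 7, 8, 6, 10, 11, 15, 13, 1, 2, 0, 17]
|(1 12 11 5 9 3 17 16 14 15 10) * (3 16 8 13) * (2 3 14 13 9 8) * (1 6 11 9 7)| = 39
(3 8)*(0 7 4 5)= [7, 1, 2, 8, 5, 0, 6, 4, 3]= (0 7 4 5)(3 8)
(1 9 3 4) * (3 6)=(1 9 6 3 4)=[0, 9, 2, 4, 1, 5, 3, 7, 8, 6]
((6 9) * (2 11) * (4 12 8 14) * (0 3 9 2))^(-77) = (0 3 9 6 2 11)(4 14 8 12)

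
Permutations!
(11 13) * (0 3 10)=(0 3 10)(11 13)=[3, 1, 2, 10, 4, 5, 6, 7, 8, 9, 0, 13, 12, 11]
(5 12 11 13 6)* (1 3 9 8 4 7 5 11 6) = (1 3 9 8 4 7 5 12 6 11 13) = [0, 3, 2, 9, 7, 12, 11, 5, 4, 8, 10, 13, 6, 1]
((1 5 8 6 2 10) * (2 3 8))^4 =((1 5 2 10)(3 8 6))^4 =(10)(3 8 6)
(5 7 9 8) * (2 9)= (2 9 8 5 7)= [0, 1, 9, 3, 4, 7, 6, 2, 5, 8]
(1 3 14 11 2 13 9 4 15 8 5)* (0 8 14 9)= (0 8 5 1 3 9 4 15 14 11 2 13)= [8, 3, 13, 9, 15, 1, 6, 7, 5, 4, 10, 2, 12, 0, 11, 14]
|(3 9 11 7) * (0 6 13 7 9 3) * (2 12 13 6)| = 10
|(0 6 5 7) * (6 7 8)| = |(0 7)(5 8 6)| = 6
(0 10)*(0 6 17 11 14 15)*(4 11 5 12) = (0 10 6 17 5 12 4 11 14 15) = [10, 1, 2, 3, 11, 12, 17, 7, 8, 9, 6, 14, 4, 13, 15, 0, 16, 5]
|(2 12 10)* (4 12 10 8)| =6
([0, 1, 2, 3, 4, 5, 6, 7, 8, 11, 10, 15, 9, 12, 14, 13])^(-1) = [0, 1, 2, 3, 4, 5, 6, 7, 8, 12, 10, 9, 13, 15, 14, 11]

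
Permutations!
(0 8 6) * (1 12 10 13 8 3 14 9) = (0 3 14 9 1 12 10 13 8 6) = [3, 12, 2, 14, 4, 5, 0, 7, 6, 1, 13, 11, 10, 8, 9]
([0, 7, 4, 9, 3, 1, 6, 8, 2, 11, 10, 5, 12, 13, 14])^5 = (14)(1 3 7 9 8 11 2 5 4)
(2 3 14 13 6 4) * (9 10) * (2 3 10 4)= [0, 1, 10, 14, 3, 5, 2, 7, 8, 4, 9, 11, 12, 6, 13]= (2 10 9 4 3 14 13 6)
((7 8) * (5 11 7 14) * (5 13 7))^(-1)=(5 11)(7 13 14 8)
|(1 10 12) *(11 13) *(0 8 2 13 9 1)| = |(0 8 2 13 11 9 1 10 12)| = 9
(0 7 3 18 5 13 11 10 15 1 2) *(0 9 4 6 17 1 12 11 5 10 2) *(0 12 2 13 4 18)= [7, 12, 9, 0, 6, 4, 17, 3, 8, 18, 15, 13, 11, 5, 14, 2, 16, 1, 10]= (0 7 3)(1 12 11 13 5 4 6 17)(2 9 18 10 15)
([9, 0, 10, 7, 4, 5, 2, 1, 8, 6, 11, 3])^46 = (0 9 6 2 10 11 3 7 1)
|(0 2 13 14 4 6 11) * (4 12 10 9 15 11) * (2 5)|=10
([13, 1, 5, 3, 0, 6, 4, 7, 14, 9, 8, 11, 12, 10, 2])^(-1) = (0 4 6 5 2 14 8 10 13)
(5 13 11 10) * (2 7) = (2 7)(5 13 11 10) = [0, 1, 7, 3, 4, 13, 6, 2, 8, 9, 5, 10, 12, 11]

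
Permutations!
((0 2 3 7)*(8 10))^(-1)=(0 7 3 2)(8 10)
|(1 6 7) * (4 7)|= 4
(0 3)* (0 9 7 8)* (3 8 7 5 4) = (0 8)(3 9 5 4) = [8, 1, 2, 9, 3, 4, 6, 7, 0, 5]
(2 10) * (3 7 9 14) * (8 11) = (2 10)(3 7 9 14)(8 11) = [0, 1, 10, 7, 4, 5, 6, 9, 11, 14, 2, 8, 12, 13, 3]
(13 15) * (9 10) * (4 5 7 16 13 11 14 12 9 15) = [0, 1, 2, 3, 5, 7, 6, 16, 8, 10, 15, 14, 9, 4, 12, 11, 13] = (4 5 7 16 13)(9 10 15 11 14 12)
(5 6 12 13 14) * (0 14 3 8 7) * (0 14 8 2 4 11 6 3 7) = [8, 1, 4, 2, 11, 3, 12, 14, 0, 9, 10, 6, 13, 7, 5] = (0 8)(2 4 11 6 12 13 7 14 5 3)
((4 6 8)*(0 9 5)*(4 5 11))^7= (11)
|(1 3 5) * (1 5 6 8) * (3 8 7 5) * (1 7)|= 6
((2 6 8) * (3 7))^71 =(2 8 6)(3 7) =((2 6 8)(3 7))^71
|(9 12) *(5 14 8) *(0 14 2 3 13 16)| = |(0 14 8 5 2 3 13 16)(9 12)| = 8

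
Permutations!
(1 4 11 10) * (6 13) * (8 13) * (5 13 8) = (1 4 11 10)(5 13 6) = [0, 4, 2, 3, 11, 13, 5, 7, 8, 9, 1, 10, 12, 6]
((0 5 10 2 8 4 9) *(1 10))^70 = (0 4 2 1)(5 9 8 10)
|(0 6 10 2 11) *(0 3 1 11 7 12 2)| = |(0 6 10)(1 11 3)(2 7 12)| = 3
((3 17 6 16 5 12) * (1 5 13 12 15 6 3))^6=((1 5 15 6 16 13 12)(3 17))^6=(17)(1 12 13 16 6 15 5)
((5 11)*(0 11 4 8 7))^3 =((0 11 5 4 8 7))^3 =(0 4)(5 7)(8 11)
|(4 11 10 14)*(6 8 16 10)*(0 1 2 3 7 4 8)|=|(0 1 2 3 7 4 11 6)(8 16 10 14)|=8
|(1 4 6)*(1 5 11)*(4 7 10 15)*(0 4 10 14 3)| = |(0 4 6 5 11 1 7 14 3)(10 15)| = 18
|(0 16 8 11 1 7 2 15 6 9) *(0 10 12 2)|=6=|(0 16 8 11 1 7)(2 15 6 9 10 12)|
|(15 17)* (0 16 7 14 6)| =|(0 16 7 14 6)(15 17)| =10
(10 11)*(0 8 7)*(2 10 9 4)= (0 8 7)(2 10 11 9 4)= [8, 1, 10, 3, 2, 5, 6, 0, 7, 4, 11, 9]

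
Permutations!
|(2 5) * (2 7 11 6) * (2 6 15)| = |(2 5 7 11 15)| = 5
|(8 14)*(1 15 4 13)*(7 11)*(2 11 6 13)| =8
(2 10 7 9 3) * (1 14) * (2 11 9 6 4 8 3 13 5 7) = (1 14)(2 10)(3 11 9 13 5 7 6 4 8) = [0, 14, 10, 11, 8, 7, 4, 6, 3, 13, 2, 9, 12, 5, 1]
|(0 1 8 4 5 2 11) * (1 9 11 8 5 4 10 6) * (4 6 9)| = |(0 4 6 1 5 2 8 10 9 11)| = 10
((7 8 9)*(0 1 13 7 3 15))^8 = ((0 1 13 7 8 9 3 15))^8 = (15)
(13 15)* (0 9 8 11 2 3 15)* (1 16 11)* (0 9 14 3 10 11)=(0 14 3 15 13 9 8 1 16)(2 10 11)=[14, 16, 10, 15, 4, 5, 6, 7, 1, 8, 11, 2, 12, 9, 3, 13, 0]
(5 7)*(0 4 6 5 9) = (0 4 6 5 7 9) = [4, 1, 2, 3, 6, 7, 5, 9, 8, 0]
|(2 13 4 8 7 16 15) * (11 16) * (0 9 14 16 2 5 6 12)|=24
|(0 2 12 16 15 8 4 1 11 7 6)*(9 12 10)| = |(0 2 10 9 12 16 15 8 4 1 11 7 6)| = 13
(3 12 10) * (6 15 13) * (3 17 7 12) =(6 15 13)(7 12 10 17) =[0, 1, 2, 3, 4, 5, 15, 12, 8, 9, 17, 11, 10, 6, 14, 13, 16, 7]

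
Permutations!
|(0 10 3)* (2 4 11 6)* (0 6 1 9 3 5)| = |(0 10 5)(1 9 3 6 2 4 11)| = 21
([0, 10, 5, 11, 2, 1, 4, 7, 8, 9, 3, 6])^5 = [0, 4, 11, 5, 3, 6, 10, 7, 8, 9, 2, 1]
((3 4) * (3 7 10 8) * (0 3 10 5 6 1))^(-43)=(0 1 6 5 7 4 3)(8 10)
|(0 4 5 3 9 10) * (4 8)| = |(0 8 4 5 3 9 10)| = 7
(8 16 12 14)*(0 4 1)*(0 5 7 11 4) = (1 5 7 11 4)(8 16 12 14) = [0, 5, 2, 3, 1, 7, 6, 11, 16, 9, 10, 4, 14, 13, 8, 15, 12]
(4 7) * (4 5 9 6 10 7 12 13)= (4 12 13)(5 9 6 10 7)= [0, 1, 2, 3, 12, 9, 10, 5, 8, 6, 7, 11, 13, 4]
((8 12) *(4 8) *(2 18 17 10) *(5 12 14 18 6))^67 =(2 18 4 6 17 8 5 10 14 12)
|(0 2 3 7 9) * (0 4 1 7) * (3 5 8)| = 20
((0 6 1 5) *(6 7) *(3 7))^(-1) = ((0 3 7 6 1 5))^(-1) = (0 5 1 6 7 3)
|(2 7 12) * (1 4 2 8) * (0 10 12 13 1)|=20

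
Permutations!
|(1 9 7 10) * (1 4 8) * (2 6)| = |(1 9 7 10 4 8)(2 6)| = 6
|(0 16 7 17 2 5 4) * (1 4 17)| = 15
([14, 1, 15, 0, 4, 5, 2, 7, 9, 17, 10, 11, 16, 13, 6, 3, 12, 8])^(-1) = (0 3 15 2 6 14)(8 17 9)(12 16)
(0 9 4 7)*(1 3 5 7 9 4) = [4, 3, 2, 5, 9, 7, 6, 0, 8, 1] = (0 4 9 1 3 5 7)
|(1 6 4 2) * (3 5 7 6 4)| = 12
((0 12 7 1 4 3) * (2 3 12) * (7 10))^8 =(0 3 2)(1 10 4 7 12)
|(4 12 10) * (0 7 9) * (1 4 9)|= |(0 7 1 4 12 10 9)|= 7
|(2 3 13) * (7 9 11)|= 3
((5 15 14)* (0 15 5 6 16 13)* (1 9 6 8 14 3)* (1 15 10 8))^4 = ((0 10 8 14 1 9 6 16 13)(3 15))^4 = (0 1 13 14 16 8 6 10 9)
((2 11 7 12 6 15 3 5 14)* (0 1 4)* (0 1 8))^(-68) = (2 6 14 12 5 7 3 11 15)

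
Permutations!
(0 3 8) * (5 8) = (0 3 5 8) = [3, 1, 2, 5, 4, 8, 6, 7, 0]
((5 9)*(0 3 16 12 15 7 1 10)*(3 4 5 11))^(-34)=((0 4 5 9 11 3 16 12 15 7 1 10))^(-34)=(0 5 11 16 15 1)(3 12 7 10 4 9)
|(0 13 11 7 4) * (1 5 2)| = 15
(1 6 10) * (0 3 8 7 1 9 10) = (0 3 8 7 1 6)(9 10) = [3, 6, 2, 8, 4, 5, 0, 1, 7, 10, 9]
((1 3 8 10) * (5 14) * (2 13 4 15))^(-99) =(1 3 8 10)(2 13 4 15)(5 14)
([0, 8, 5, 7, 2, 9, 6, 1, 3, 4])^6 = (1 3)(2 9)(4 5)(7 8)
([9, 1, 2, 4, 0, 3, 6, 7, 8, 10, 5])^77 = (0 4 3 5 10 9)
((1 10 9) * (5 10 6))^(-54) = (1 6 5 10 9)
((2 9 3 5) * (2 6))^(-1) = ((2 9 3 5 6))^(-1) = (2 6 5 3 9)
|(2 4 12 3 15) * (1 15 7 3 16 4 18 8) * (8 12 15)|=6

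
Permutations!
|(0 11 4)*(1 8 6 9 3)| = 15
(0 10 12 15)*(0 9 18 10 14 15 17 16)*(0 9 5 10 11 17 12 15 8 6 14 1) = (0 1)(5 10 15)(6 14 8)(9 18 11 17 16) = [1, 0, 2, 3, 4, 10, 14, 7, 6, 18, 15, 17, 12, 13, 8, 5, 9, 16, 11]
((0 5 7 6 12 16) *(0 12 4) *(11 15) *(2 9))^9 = (0 4 6 7 5)(2 9)(11 15)(12 16)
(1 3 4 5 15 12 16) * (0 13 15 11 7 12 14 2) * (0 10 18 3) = (0 13 15 14 2 10 18 3 4 5 11 7 12 16 1) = [13, 0, 10, 4, 5, 11, 6, 12, 8, 9, 18, 7, 16, 15, 2, 14, 1, 17, 3]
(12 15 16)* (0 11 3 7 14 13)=[11, 1, 2, 7, 4, 5, 6, 14, 8, 9, 10, 3, 15, 0, 13, 16, 12]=(0 11 3 7 14 13)(12 15 16)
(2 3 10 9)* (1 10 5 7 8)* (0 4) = (0 4)(1 10 9 2 3 5 7 8) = [4, 10, 3, 5, 0, 7, 6, 8, 1, 2, 9]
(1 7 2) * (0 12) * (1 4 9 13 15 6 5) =(0 12)(1 7 2 4 9 13 15 6 5) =[12, 7, 4, 3, 9, 1, 5, 2, 8, 13, 10, 11, 0, 15, 14, 6]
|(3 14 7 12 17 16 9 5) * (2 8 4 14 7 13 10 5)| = |(2 8 4 14 13 10 5 3 7 12 17 16 9)| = 13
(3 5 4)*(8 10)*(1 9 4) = (1 9 4 3 5)(8 10) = [0, 9, 2, 5, 3, 1, 6, 7, 10, 4, 8]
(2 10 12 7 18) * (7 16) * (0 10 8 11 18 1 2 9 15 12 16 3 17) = [10, 2, 8, 17, 4, 5, 6, 1, 11, 15, 16, 18, 3, 13, 14, 12, 7, 0, 9] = (0 10 16 7 1 2 8 11 18 9 15 12 3 17)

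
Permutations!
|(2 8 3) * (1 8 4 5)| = 6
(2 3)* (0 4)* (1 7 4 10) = (0 10 1 7 4)(2 3) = [10, 7, 3, 2, 0, 5, 6, 4, 8, 9, 1]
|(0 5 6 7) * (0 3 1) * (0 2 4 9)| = |(0 5 6 7 3 1 2 4 9)| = 9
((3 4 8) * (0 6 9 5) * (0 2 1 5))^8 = (0 9 6)(1 2 5)(3 8 4)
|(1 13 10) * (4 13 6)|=5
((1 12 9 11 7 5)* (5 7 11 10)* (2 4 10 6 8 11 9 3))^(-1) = (1 5 10 4 2 3 12)(6 9 11 8)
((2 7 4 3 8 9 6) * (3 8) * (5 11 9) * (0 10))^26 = ((0 10)(2 7 4 8 5 11 9 6))^26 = (2 4 5 9)(6 7 8 11)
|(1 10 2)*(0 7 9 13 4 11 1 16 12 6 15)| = 13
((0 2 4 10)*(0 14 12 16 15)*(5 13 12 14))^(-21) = (0 12 10)(2 16 5)(4 15 13)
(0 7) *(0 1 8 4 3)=(0 7 1 8 4 3)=[7, 8, 2, 0, 3, 5, 6, 1, 4]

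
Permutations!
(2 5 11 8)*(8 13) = (2 5 11 13 8) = [0, 1, 5, 3, 4, 11, 6, 7, 2, 9, 10, 13, 12, 8]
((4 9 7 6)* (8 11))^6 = (11)(4 7)(6 9)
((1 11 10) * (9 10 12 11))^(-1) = (1 10 9)(11 12)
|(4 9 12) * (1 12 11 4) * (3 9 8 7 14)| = 14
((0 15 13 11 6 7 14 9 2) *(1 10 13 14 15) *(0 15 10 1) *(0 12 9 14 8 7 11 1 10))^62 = ((0 12 9 2 15 8 7)(1 10 13)(6 11))^62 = (0 7 8 15 2 9 12)(1 13 10)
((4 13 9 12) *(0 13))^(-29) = ((0 13 9 12 4))^(-29) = (0 13 9 12 4)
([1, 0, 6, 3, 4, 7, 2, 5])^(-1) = [1, 0, 6, 3, 4, 7, 2, 5]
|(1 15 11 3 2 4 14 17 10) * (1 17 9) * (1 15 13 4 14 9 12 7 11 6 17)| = 24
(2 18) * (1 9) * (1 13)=(1 9 13)(2 18)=[0, 9, 18, 3, 4, 5, 6, 7, 8, 13, 10, 11, 12, 1, 14, 15, 16, 17, 2]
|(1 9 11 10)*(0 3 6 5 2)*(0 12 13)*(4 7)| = 28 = |(0 3 6 5 2 12 13)(1 9 11 10)(4 7)|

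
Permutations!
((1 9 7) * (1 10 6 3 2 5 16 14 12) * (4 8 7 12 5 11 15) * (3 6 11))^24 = (16)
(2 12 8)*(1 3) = (1 3)(2 12 8) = [0, 3, 12, 1, 4, 5, 6, 7, 2, 9, 10, 11, 8]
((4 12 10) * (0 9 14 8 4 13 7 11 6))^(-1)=((0 9 14 8 4 12 10 13 7 11 6))^(-1)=(0 6 11 7 13 10 12 4 8 14 9)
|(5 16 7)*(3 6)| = |(3 6)(5 16 7)| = 6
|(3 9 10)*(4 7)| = 6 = |(3 9 10)(4 7)|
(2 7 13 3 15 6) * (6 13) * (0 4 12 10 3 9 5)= (0 4 12 10 3 15 13 9 5)(2 7 6)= [4, 1, 7, 15, 12, 0, 2, 6, 8, 5, 3, 11, 10, 9, 14, 13]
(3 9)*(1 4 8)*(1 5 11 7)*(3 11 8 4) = (1 3 9 11 7)(5 8) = [0, 3, 2, 9, 4, 8, 6, 1, 5, 11, 10, 7]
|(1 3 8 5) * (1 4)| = 5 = |(1 3 8 5 4)|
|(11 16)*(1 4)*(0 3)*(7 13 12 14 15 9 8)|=|(0 3)(1 4)(7 13 12 14 15 9 8)(11 16)|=14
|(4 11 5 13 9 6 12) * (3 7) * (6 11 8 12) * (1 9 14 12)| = 18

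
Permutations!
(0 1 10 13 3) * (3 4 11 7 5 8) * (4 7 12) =(0 1 10 13 7 5 8 3)(4 11 12) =[1, 10, 2, 0, 11, 8, 6, 5, 3, 9, 13, 12, 4, 7]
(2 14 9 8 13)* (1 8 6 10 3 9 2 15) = [0, 8, 14, 9, 4, 5, 10, 7, 13, 6, 3, 11, 12, 15, 2, 1] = (1 8 13 15)(2 14)(3 9 6 10)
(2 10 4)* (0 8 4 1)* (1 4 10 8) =(0 1)(2 8 10 4) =[1, 0, 8, 3, 2, 5, 6, 7, 10, 9, 4]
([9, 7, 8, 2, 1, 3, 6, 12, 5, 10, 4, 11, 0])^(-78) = (0 12 7 1 4 10 9)(2 5)(3 8)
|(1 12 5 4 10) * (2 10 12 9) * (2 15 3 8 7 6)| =9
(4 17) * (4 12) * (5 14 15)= (4 17 12)(5 14 15)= [0, 1, 2, 3, 17, 14, 6, 7, 8, 9, 10, 11, 4, 13, 15, 5, 16, 12]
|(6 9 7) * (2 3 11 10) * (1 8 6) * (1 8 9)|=20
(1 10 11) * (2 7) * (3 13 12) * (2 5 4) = (1 10 11)(2 7 5 4)(3 13 12) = [0, 10, 7, 13, 2, 4, 6, 5, 8, 9, 11, 1, 3, 12]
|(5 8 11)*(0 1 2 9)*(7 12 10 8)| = |(0 1 2 9)(5 7 12 10 8 11)| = 12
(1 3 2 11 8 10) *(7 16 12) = (1 3 2 11 8 10)(7 16 12) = [0, 3, 11, 2, 4, 5, 6, 16, 10, 9, 1, 8, 7, 13, 14, 15, 12]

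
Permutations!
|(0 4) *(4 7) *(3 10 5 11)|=12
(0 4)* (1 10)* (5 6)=(0 4)(1 10)(5 6)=[4, 10, 2, 3, 0, 6, 5, 7, 8, 9, 1]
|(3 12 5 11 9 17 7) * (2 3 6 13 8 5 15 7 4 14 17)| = 33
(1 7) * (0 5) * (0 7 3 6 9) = (0 5 7 1 3 6 9) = [5, 3, 2, 6, 4, 7, 9, 1, 8, 0]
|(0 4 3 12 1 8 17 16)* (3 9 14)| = 10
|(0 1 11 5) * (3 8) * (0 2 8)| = 7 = |(0 1 11 5 2 8 3)|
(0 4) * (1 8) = (0 4)(1 8) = [4, 8, 2, 3, 0, 5, 6, 7, 1]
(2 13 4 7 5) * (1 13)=(1 13 4 7 5 2)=[0, 13, 1, 3, 7, 2, 6, 5, 8, 9, 10, 11, 12, 4]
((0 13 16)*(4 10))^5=(0 16 13)(4 10)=((0 13 16)(4 10))^5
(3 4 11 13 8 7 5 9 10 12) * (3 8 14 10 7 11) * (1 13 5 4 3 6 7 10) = (1 13 14)(4 6 7)(5 9 10 12 8 11) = [0, 13, 2, 3, 6, 9, 7, 4, 11, 10, 12, 5, 8, 14, 1]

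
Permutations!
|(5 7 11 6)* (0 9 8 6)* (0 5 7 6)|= |(0 9 8)(5 6 7 11)|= 12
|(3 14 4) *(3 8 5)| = |(3 14 4 8 5)| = 5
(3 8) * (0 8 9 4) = (0 8 3 9 4) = [8, 1, 2, 9, 0, 5, 6, 7, 3, 4]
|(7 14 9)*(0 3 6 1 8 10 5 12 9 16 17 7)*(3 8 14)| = |(0 8 10 5 12 9)(1 14 16 17 7 3 6)| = 42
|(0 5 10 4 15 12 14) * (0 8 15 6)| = |(0 5 10 4 6)(8 15 12 14)| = 20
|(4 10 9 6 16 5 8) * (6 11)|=8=|(4 10 9 11 6 16 5 8)|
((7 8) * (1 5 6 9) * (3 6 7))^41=((1 5 7 8 3 6 9))^41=(1 9 6 3 8 7 5)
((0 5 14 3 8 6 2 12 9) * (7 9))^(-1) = ((0 5 14 3 8 6 2 12 7 9))^(-1) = (0 9 7 12 2 6 8 3 14 5)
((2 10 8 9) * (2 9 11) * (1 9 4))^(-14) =((1 9 4)(2 10 8 11))^(-14) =(1 9 4)(2 8)(10 11)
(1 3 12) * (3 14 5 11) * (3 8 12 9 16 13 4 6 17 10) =[0, 14, 2, 9, 6, 11, 17, 7, 12, 16, 3, 8, 1, 4, 5, 15, 13, 10] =(1 14 5 11 8 12)(3 9 16 13 4 6 17 10)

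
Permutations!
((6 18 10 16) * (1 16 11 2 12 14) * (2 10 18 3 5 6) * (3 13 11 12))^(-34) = (18)(1 14 12 10 11 13 6 5 3 2 16)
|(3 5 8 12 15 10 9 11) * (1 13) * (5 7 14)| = |(1 13)(3 7 14 5 8 12 15 10 9 11)| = 10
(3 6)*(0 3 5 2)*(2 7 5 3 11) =(0 11 2)(3 6)(5 7) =[11, 1, 0, 6, 4, 7, 3, 5, 8, 9, 10, 2]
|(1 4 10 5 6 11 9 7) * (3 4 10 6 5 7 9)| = |(1 10 7)(3 4 6 11)| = 12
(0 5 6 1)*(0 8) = (0 5 6 1 8) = [5, 8, 2, 3, 4, 6, 1, 7, 0]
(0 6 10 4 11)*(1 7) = [6, 7, 2, 3, 11, 5, 10, 1, 8, 9, 4, 0] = (0 6 10 4 11)(1 7)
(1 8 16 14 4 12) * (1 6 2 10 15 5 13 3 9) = (1 8 16 14 4 12 6 2 10 15 5 13 3 9) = [0, 8, 10, 9, 12, 13, 2, 7, 16, 1, 15, 11, 6, 3, 4, 5, 14]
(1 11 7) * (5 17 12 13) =(1 11 7)(5 17 12 13) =[0, 11, 2, 3, 4, 17, 6, 1, 8, 9, 10, 7, 13, 5, 14, 15, 16, 12]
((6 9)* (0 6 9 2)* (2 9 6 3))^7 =((0 3 2)(6 9))^7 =(0 3 2)(6 9)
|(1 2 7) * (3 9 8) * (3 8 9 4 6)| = 3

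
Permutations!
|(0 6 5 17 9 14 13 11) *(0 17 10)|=20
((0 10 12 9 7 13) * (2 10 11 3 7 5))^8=(0 7 11 13 3)(2 9 10 5 12)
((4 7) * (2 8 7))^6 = ((2 8 7 4))^6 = (2 7)(4 8)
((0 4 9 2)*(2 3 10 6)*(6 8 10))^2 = ((0 4 9 3 6 2)(8 10))^2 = (10)(0 9 6)(2 4 3)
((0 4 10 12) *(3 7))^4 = (12)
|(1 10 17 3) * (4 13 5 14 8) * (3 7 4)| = 10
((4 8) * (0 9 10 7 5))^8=(0 7 9 5 10)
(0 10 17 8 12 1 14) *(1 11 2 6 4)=(0 10 17 8 12 11 2 6 4 1 14)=[10, 14, 6, 3, 1, 5, 4, 7, 12, 9, 17, 2, 11, 13, 0, 15, 16, 8]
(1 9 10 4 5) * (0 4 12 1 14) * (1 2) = (0 4 5 14)(1 9 10 12 2) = [4, 9, 1, 3, 5, 14, 6, 7, 8, 10, 12, 11, 2, 13, 0]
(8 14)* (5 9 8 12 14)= [0, 1, 2, 3, 4, 9, 6, 7, 5, 8, 10, 11, 14, 13, 12]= (5 9 8)(12 14)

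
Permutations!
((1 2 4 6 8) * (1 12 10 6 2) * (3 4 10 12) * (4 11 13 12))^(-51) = ((2 10 6 8 3 11 13 12 4))^(-51) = (2 8 13)(3 12 10)(4 6 11)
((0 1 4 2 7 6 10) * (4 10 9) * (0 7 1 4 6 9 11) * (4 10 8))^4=(0 6 7)(9 10 11)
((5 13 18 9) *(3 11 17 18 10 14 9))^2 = ((3 11 17 18)(5 13 10 14 9))^2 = (3 17)(5 10 9 13 14)(11 18)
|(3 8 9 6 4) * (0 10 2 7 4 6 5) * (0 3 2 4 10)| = 4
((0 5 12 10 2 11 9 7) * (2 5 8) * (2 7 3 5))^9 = ((0 8 7)(2 11 9 3 5 12 10))^9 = (2 9 5 10 11 3 12)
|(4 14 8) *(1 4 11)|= |(1 4 14 8 11)|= 5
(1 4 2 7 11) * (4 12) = (1 12 4 2 7 11) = [0, 12, 7, 3, 2, 5, 6, 11, 8, 9, 10, 1, 4]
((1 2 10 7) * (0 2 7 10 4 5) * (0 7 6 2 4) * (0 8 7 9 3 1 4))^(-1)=((10)(1 6 2 8 7 4 5 9 3))^(-1)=(10)(1 3 9 5 4 7 8 2 6)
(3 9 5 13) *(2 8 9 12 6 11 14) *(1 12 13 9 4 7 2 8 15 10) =[0, 12, 15, 13, 7, 9, 11, 2, 4, 5, 1, 14, 6, 3, 8, 10] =(1 12 6 11 14 8 4 7 2 15 10)(3 13)(5 9)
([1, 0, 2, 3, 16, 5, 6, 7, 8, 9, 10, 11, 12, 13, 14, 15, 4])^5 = (0 1)(4 16)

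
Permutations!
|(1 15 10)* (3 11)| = 6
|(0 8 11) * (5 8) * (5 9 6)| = 6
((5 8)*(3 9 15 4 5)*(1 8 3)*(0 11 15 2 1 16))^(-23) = ((0 11 15 4 5 3 9 2 1 8 16))^(-23) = (0 16 8 1 2 9 3 5 4 15 11)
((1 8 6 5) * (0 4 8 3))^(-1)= ((0 4 8 6 5 1 3))^(-1)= (0 3 1 5 6 8 4)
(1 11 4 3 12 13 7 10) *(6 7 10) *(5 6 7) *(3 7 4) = [0, 11, 2, 12, 7, 6, 5, 4, 8, 9, 1, 3, 13, 10] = (1 11 3 12 13 10)(4 7)(5 6)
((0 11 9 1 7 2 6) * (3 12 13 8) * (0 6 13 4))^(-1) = (0 4 12 3 8 13 2 7 1 9 11)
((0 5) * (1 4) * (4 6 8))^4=((0 5)(1 6 8 4))^4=(8)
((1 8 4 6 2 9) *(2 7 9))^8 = (1 4 7)(6 9 8)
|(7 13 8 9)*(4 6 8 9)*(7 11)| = |(4 6 8)(7 13 9 11)| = 12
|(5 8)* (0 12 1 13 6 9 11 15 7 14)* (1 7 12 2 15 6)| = 6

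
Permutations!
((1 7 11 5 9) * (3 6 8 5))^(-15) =(1 7 11 3 6 8 5 9)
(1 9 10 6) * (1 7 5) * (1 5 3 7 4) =(1 9 10 6 4)(3 7) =[0, 9, 2, 7, 1, 5, 4, 3, 8, 10, 6]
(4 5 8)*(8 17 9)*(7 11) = (4 5 17 9 8)(7 11) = [0, 1, 2, 3, 5, 17, 6, 11, 4, 8, 10, 7, 12, 13, 14, 15, 16, 9]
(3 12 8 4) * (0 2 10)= (0 2 10)(3 12 8 4)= [2, 1, 10, 12, 3, 5, 6, 7, 4, 9, 0, 11, 8]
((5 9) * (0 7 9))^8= (9)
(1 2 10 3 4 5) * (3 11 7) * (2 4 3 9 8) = (1 4 5)(2 10 11 7 9 8) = [0, 4, 10, 3, 5, 1, 6, 9, 2, 8, 11, 7]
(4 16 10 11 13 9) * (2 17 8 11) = (2 17 8 11 13 9 4 16 10) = [0, 1, 17, 3, 16, 5, 6, 7, 11, 4, 2, 13, 12, 9, 14, 15, 10, 8]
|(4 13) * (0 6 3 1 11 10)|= |(0 6 3 1 11 10)(4 13)|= 6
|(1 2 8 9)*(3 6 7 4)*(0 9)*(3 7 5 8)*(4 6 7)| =9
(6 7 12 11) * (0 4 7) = (0 4 7 12 11 6) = [4, 1, 2, 3, 7, 5, 0, 12, 8, 9, 10, 6, 11]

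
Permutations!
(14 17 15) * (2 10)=(2 10)(14 17 15)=[0, 1, 10, 3, 4, 5, 6, 7, 8, 9, 2, 11, 12, 13, 17, 14, 16, 15]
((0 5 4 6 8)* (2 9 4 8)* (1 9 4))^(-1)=(0 8 5)(1 9)(2 6 4)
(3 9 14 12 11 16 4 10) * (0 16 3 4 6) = (0 16 6)(3 9 14 12 11)(4 10) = [16, 1, 2, 9, 10, 5, 0, 7, 8, 14, 4, 3, 11, 13, 12, 15, 6]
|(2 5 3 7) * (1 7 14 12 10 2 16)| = |(1 7 16)(2 5 3 14 12 10)| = 6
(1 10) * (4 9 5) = (1 10)(4 9 5) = [0, 10, 2, 3, 9, 4, 6, 7, 8, 5, 1]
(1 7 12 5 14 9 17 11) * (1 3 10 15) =(1 7 12 5 14 9 17 11 3 10 15) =[0, 7, 2, 10, 4, 14, 6, 12, 8, 17, 15, 3, 5, 13, 9, 1, 16, 11]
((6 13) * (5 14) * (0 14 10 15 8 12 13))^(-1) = ((0 14 5 10 15 8 12 13 6))^(-1) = (0 6 13 12 8 15 10 5 14)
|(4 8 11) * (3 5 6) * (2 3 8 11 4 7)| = |(2 3 5 6 8 4 11 7)| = 8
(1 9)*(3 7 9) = (1 3 7 9) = [0, 3, 2, 7, 4, 5, 6, 9, 8, 1]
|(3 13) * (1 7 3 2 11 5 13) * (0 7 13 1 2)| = 8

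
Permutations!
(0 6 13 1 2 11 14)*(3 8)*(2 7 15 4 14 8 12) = (0 6 13 1 7 15 4 14)(2 11 8 3 12) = [6, 7, 11, 12, 14, 5, 13, 15, 3, 9, 10, 8, 2, 1, 0, 4]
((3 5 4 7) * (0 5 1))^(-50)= (0 3 4)(1 7 5)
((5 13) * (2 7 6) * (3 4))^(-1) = ((2 7 6)(3 4)(5 13))^(-1) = (2 6 7)(3 4)(5 13)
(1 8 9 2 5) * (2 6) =(1 8 9 6 2 5) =[0, 8, 5, 3, 4, 1, 2, 7, 9, 6]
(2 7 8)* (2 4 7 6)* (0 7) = [7, 1, 6, 3, 0, 5, 2, 8, 4] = (0 7 8 4)(2 6)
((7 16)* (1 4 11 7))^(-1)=((1 4 11 7 16))^(-1)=(1 16 7 11 4)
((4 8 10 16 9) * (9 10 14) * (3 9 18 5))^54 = (3 18 8 9 5 14 4)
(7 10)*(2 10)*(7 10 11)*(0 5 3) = [5, 1, 11, 0, 4, 3, 6, 2, 8, 9, 10, 7] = (0 5 3)(2 11 7)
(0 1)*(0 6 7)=(0 1 6 7)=[1, 6, 2, 3, 4, 5, 7, 0]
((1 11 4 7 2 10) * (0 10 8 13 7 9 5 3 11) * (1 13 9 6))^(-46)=((0 10 13 7 2 8 9 5 3 11 4 6 1))^(-46)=(0 9 1 8 6 2 4 7 11 13 3 10 5)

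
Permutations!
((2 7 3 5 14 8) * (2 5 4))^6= (14)(2 3)(4 7)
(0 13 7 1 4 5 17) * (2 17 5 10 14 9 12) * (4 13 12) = (0 12 2 17)(1 13 7)(4 10 14 9) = [12, 13, 17, 3, 10, 5, 6, 1, 8, 4, 14, 11, 2, 7, 9, 15, 16, 0]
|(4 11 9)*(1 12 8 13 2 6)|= |(1 12 8 13 2 6)(4 11 9)|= 6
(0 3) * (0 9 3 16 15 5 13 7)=(0 16 15 5 13 7)(3 9)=[16, 1, 2, 9, 4, 13, 6, 0, 8, 3, 10, 11, 12, 7, 14, 5, 15]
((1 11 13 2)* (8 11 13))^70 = (1 13 2)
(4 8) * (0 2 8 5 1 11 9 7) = [2, 11, 8, 3, 5, 1, 6, 0, 4, 7, 10, 9] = (0 2 8 4 5 1 11 9 7)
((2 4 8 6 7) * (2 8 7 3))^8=((2 4 7 8 6 3))^8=(2 7 6)(3 4 8)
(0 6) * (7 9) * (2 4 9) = (0 6)(2 4 9 7) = [6, 1, 4, 3, 9, 5, 0, 2, 8, 7]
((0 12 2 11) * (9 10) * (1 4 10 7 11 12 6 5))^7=(0 7 10 1 6 11 9 4 5)(2 12)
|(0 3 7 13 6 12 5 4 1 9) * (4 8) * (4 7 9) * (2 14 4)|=12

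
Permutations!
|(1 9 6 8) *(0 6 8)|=6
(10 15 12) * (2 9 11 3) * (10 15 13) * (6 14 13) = (2 9 11 3)(6 14 13 10)(12 15) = [0, 1, 9, 2, 4, 5, 14, 7, 8, 11, 6, 3, 15, 10, 13, 12]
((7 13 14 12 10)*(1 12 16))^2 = ((1 12 10 7 13 14 16))^2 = (1 10 13 16 12 7 14)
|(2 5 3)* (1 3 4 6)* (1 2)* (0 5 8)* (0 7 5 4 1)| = 9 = |(0 4 6 2 8 7 5 1 3)|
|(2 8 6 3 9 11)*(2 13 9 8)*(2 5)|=|(2 5)(3 8 6)(9 11 13)|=6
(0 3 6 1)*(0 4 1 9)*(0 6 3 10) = (0 10)(1 4)(6 9) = [10, 4, 2, 3, 1, 5, 9, 7, 8, 6, 0]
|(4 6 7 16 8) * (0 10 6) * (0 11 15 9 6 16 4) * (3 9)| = |(0 10 16 8)(3 9 6 7 4 11 15)| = 28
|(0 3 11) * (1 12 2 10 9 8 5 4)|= |(0 3 11)(1 12 2 10 9 8 5 4)|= 24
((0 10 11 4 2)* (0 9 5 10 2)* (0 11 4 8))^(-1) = (0 8 11 4 10 5 9 2)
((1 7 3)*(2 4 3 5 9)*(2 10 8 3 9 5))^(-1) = ((1 7 2 4 9 10 8 3))^(-1) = (1 3 8 10 9 4 2 7)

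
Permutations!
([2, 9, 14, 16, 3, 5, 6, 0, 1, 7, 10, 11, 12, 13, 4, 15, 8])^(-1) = (0 7 9 1 8 16 3 4 14 2)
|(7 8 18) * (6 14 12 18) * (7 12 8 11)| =6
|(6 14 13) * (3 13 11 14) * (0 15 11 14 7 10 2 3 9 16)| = 11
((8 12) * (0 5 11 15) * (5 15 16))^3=((0 15)(5 11 16)(8 12))^3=(16)(0 15)(8 12)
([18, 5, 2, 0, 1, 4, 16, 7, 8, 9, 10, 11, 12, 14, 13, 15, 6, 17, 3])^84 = (18)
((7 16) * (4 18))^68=(18)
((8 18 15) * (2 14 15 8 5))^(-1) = ((2 14 15 5)(8 18))^(-1) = (2 5 15 14)(8 18)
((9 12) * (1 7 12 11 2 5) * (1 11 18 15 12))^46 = (2 5 11)(9 15)(12 18) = ((1 7)(2 5 11)(9 18 15 12))^46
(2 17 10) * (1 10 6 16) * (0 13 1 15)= (0 13 1 10 2 17 6 16 15)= [13, 10, 17, 3, 4, 5, 16, 7, 8, 9, 2, 11, 12, 1, 14, 0, 15, 6]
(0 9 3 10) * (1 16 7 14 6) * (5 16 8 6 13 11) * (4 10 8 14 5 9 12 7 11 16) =(0 12 7 5 4 10)(1 14 13 16 11 9 3 8 6) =[12, 14, 2, 8, 10, 4, 1, 5, 6, 3, 0, 9, 7, 16, 13, 15, 11]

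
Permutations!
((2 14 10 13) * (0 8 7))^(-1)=((0 8 7)(2 14 10 13))^(-1)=(0 7 8)(2 13 10 14)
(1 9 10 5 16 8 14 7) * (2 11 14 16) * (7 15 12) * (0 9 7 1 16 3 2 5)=(0 9 10)(1 7 16 8 3 2 11 14 15 12)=[9, 7, 11, 2, 4, 5, 6, 16, 3, 10, 0, 14, 1, 13, 15, 12, 8]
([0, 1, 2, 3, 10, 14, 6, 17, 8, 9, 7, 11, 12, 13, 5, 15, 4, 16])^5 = (17)(5 14)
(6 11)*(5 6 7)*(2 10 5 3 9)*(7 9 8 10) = (2 7 3 8 10 5 6 11 9) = [0, 1, 7, 8, 4, 6, 11, 3, 10, 2, 5, 9]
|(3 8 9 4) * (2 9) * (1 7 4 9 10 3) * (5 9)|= 12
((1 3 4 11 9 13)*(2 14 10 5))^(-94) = (1 4 9)(2 10)(3 11 13)(5 14)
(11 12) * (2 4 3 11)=(2 4 3 11 12)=[0, 1, 4, 11, 3, 5, 6, 7, 8, 9, 10, 12, 2]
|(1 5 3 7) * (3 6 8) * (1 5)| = |(3 7 5 6 8)| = 5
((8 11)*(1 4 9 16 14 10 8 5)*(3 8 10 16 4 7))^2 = (16)(1 3 11)(5 7 8)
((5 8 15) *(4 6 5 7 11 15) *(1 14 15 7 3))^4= (15)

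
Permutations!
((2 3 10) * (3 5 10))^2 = (2 10 5) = ((2 5 10))^2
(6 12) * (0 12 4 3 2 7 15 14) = [12, 1, 7, 2, 3, 5, 4, 15, 8, 9, 10, 11, 6, 13, 0, 14] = (0 12 6 4 3 2 7 15 14)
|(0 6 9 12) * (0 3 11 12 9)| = |(0 6)(3 11 12)| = 6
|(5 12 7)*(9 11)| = 6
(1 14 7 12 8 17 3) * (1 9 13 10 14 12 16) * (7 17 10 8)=[0, 12, 2, 9, 4, 5, 6, 16, 10, 13, 14, 11, 7, 8, 17, 15, 1, 3]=(1 12 7 16)(3 9 13 8 10 14 17)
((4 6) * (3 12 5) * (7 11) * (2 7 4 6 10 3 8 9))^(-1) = ((2 7 11 4 10 3 12 5 8 9))^(-1) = (2 9 8 5 12 3 10 4 11 7)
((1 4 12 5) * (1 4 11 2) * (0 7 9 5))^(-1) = ((0 7 9 5 4 12)(1 11 2))^(-1) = (0 12 4 5 9 7)(1 2 11)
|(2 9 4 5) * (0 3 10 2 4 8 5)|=8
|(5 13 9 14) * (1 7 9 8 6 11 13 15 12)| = |(1 7 9 14 5 15 12)(6 11 13 8)| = 28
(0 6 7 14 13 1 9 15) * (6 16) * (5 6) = (0 16 5 6 7 14 13 1 9 15) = [16, 9, 2, 3, 4, 6, 7, 14, 8, 15, 10, 11, 12, 1, 13, 0, 5]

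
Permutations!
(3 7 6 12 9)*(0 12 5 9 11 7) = (0 12 11 7 6 5 9 3) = [12, 1, 2, 0, 4, 9, 5, 6, 8, 3, 10, 7, 11]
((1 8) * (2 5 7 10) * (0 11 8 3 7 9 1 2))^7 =(0 3 5 11 7 9 8 10 1 2)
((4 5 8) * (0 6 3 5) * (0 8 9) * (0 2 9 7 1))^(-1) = ((0 6 3 5 7 1)(2 9)(4 8))^(-1) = (0 1 7 5 3 6)(2 9)(4 8)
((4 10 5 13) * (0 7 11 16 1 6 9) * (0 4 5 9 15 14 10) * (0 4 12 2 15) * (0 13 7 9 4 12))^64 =(1 6 13 5 7 11 16)(2 4 14)(10 15 12)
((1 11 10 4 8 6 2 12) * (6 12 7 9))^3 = (1 4)(2 6 9 7)(8 11)(10 12)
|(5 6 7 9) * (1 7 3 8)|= 7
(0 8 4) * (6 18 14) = (0 8 4)(6 18 14) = [8, 1, 2, 3, 0, 5, 18, 7, 4, 9, 10, 11, 12, 13, 6, 15, 16, 17, 14]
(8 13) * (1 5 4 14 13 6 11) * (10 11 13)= (1 5 4 14 10 11)(6 13 8)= [0, 5, 2, 3, 14, 4, 13, 7, 6, 9, 11, 1, 12, 8, 10]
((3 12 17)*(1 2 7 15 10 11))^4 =(1 10 7)(2 11 15)(3 12 17)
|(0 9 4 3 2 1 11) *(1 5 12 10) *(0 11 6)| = |(0 9 4 3 2 5 12 10 1 6)| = 10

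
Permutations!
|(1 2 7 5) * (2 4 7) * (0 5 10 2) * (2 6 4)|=4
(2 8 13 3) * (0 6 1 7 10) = (0 6 1 7 10)(2 8 13 3) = [6, 7, 8, 2, 4, 5, 1, 10, 13, 9, 0, 11, 12, 3]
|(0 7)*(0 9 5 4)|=5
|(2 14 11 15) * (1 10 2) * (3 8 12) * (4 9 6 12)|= |(1 10 2 14 11 15)(3 8 4 9 6 12)|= 6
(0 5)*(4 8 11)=(0 5)(4 8 11)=[5, 1, 2, 3, 8, 0, 6, 7, 11, 9, 10, 4]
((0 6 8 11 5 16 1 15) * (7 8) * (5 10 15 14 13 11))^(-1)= (0 15 10 11 13 14 1 16 5 8 7 6)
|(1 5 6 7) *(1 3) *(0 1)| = |(0 1 5 6 7 3)| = 6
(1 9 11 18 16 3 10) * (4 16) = (1 9 11 18 4 16 3 10) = [0, 9, 2, 10, 16, 5, 6, 7, 8, 11, 1, 18, 12, 13, 14, 15, 3, 17, 4]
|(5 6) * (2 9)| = 2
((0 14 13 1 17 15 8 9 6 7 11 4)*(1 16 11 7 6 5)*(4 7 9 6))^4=((0 14 13 16 11 7 9 5 1 17 15 8 6 4))^4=(0 11 1 6 13 9 15)(4 16 5 8 14 7 17)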